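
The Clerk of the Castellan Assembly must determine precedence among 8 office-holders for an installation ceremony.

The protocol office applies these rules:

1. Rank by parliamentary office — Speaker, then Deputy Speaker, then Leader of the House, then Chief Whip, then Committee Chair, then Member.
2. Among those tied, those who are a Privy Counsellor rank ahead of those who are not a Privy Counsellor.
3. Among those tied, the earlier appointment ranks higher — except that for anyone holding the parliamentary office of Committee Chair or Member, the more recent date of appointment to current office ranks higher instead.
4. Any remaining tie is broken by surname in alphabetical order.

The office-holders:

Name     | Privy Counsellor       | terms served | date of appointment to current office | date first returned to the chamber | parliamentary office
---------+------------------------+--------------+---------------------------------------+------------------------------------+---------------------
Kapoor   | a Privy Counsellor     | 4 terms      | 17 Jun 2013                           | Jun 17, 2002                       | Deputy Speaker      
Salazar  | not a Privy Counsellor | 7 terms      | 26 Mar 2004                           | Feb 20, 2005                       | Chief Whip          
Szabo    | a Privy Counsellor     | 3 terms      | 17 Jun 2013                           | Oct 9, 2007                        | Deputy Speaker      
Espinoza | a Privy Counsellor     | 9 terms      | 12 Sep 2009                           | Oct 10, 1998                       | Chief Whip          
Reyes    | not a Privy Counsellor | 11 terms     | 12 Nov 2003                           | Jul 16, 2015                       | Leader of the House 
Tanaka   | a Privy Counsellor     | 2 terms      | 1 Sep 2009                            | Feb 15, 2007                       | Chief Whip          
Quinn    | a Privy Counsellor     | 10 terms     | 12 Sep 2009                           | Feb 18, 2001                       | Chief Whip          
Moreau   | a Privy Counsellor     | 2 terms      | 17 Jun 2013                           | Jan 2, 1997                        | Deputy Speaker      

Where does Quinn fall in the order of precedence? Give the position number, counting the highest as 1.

By parliamentary office: Kapoor, Moreau and Szabo (Deputy Speaker); then Reyes (Leader of the House); then Tanaka, Espinoza, Quinn and Salazar (Chief Whip).
Kapoor, Moreau and Szabo are each a Privy Counsellor, so the next rule applies.
Kapoor, Moreau and Szabo all have date of appointment to current office 17 Jun 2013, so the next rule applies.
Among Kapoor, Moreau and Szabo, alphabetically by surname: Kapoor before Moreau before Szabo.
Among Tanaka, Espinoza, Quinn and Salazar, a Privy Counsellor before not a Privy Counsellor: Tanaka, Espinoza and Quinn (a Privy Counsellor) before Salazar (not a Privy Counsellor).
Among Tanaka, Espinoza and Quinn, by date of appointment to current office (earlier first): Tanaka (1 Sep 2009) before Espinoza and Quinn (12 Sep 2009).
Among Espinoza and Quinn, alphabetically by surname: Espinoza before Quinn.
Order: Kapoor, Moreau, Szabo, Reyes, Tanaka, Espinoza, Quinn, Salazar. So position 7.

7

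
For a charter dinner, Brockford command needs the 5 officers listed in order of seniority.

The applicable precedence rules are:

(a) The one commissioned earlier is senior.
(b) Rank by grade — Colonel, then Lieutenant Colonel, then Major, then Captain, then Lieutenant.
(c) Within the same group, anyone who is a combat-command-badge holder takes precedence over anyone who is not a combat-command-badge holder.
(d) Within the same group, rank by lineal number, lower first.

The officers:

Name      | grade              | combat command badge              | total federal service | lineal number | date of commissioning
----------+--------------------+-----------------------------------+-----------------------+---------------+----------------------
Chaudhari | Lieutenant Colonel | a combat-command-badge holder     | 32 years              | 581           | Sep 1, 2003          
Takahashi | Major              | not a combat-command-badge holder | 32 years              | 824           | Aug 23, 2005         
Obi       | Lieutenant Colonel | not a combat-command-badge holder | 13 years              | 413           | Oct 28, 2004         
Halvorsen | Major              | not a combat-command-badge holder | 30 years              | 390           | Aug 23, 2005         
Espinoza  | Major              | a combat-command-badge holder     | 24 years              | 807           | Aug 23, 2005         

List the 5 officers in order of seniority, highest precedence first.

Chaudhari, Obi, Espinoza, Halvorsen, Takahashi

By date of commissioning (earlier first): Chaudhari (Sep 1, 2003); then Obi (Oct 28, 2004); then Espinoza, Halvorsen and Takahashi (each Aug 23, 2005).
Espinoza, Halvorsen and Takahashi are each Major, so the next rule applies.
Among Espinoza, Halvorsen and Takahashi, a combat-command-badge holder before not a combat-command-badge holder: Espinoza (a combat-command-badge holder) before Halvorsen and Takahashi (not a combat-command-badge holder).
Among Halvorsen and Takahashi, by lineal number (lower first): Halvorsen (390) before Takahashi (824).
Full order: Chaudhari, Obi, Espinoza, Halvorsen, Takahashi.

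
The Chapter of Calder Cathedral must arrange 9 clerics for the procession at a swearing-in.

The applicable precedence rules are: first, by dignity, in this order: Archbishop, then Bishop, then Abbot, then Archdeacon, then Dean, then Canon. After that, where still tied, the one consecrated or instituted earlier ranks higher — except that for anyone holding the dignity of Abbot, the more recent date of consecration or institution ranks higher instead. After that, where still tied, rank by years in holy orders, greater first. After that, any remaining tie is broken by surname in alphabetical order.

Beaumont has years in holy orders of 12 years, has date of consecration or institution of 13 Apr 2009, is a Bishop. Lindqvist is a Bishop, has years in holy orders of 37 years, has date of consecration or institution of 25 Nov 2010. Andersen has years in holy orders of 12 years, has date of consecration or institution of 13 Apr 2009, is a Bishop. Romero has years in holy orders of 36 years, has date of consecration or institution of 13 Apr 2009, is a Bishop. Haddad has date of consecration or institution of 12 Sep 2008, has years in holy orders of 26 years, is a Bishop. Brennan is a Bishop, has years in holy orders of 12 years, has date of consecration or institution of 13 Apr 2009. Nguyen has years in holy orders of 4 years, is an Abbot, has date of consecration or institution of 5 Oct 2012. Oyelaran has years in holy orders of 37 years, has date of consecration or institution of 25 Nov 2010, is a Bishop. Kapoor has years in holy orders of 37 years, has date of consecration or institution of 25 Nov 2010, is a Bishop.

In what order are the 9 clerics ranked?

By dignity: Haddad, Romero, Andersen, Beaumont, Brennan, Kapoor, Lindqvist and Oyelaran (Bishop); then Nguyen (Abbot).
Among Haddad, Romero, Andersen, Beaumont, Brennan, Kapoor, Lindqvist and Oyelaran, by date of consecration or institution (earlier first): Haddad (12 Sep 2008) before Romero, Andersen, Beaumont and Brennan (13 Apr 2009) before Kapoor, Lindqvist and Oyelaran (25 Nov 2010).
Among Romero, Andersen, Beaumont and Brennan, by years in holy orders (higher first): Romero (36 years) before Andersen, Beaumont and Brennan (12 years).
Among Andersen, Beaumont and Brennan, alphabetically by surname: Andersen before Beaumont before Brennan.
Kapoor, Lindqvist and Oyelaran all have years in holy orders 37 years, so the next rule applies.
Among Kapoor, Lindqvist and Oyelaran, alphabetically by surname: Kapoor before Lindqvist before Oyelaran.
Full order: Haddad, Romero, Andersen, Beaumont, Brennan, Kapoor, Lindqvist, Oyelaran, Nguyen.

Haddad, Romero, Andersen, Beaumont, Brennan, Kapoor, Lindqvist, Oyelaran, Nguyen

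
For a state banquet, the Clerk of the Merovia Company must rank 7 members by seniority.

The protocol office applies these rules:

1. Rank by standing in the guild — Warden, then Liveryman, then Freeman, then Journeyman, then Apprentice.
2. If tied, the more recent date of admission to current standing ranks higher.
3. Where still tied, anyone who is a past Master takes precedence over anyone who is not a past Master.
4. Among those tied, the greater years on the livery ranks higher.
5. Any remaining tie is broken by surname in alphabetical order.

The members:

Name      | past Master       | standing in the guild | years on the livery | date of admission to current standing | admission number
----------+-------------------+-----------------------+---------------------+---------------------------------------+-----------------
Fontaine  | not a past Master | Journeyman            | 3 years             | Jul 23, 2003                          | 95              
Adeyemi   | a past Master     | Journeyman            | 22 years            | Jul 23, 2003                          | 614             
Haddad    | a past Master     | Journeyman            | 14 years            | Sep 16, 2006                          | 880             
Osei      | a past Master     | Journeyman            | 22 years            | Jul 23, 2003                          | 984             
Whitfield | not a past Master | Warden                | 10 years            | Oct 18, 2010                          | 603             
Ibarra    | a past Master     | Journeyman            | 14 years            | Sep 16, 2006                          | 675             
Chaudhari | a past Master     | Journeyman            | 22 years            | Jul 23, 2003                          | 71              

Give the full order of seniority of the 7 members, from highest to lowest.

By standing in the guild: Whitfield (Warden); then Haddad, Ibarra, Adeyemi, Chaudhari, Osei and Fontaine (Journeyman).
Among Haddad, Ibarra, Adeyemi, Chaudhari, Osei and Fontaine, by date of admission to current standing (later first): Haddad and Ibarra (Sep 16, 2006) before Adeyemi, Chaudhari, Osei and Fontaine (Jul 23, 2003).
Haddad and Ibarra are each a past Master, so the next rule applies.
Haddad and Ibarra both have years on the livery 14 years, so the next rule applies.
Among Haddad and Ibarra, alphabetically by surname: Haddad before Ibarra.
Among Adeyemi, Chaudhari, Osei and Fontaine, a past Master before not a past Master: Adeyemi, Chaudhari and Osei (a past Master) before Fontaine (not a past Master).
Adeyemi, Chaudhari and Osei all have years on the livery 22 years, so the next rule applies.
Among Adeyemi, Chaudhari and Osei, alphabetically by surname: Adeyemi before Chaudhari before Osei.
Full order: Whitfield, Haddad, Ibarra, Adeyemi, Chaudhari, Osei, Fontaine.

Whitfield, Haddad, Ibarra, Adeyemi, Chaudhari, Osei, Fontaine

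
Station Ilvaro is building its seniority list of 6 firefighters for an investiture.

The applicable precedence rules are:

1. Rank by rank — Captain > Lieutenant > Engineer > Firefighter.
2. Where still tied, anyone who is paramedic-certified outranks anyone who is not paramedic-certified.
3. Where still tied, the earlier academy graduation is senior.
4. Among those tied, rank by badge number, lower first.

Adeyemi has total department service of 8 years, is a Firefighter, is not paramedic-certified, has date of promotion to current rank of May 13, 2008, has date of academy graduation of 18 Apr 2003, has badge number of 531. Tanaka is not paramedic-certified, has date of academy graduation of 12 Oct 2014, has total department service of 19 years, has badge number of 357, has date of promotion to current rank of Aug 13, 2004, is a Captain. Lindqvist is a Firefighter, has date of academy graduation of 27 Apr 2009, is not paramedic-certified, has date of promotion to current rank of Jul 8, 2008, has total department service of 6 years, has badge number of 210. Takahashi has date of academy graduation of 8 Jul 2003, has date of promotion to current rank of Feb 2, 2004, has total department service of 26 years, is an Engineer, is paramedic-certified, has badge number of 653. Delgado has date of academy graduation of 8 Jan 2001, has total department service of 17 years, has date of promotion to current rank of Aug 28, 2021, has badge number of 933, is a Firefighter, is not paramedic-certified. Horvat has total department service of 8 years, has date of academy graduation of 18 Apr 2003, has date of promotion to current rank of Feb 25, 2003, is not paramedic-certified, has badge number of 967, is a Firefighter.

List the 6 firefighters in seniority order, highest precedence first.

Tanaka, Takahashi, Delgado, Adeyemi, Horvat, Lindqvist

By rank: Tanaka (Captain); then Takahashi (Engineer); then Delgado, Adeyemi, Horvat and Lindqvist (Firefighter).
Delgado, Adeyemi, Horvat and Lindqvist are each not paramedic-certified, so the next rule applies.
Among Delgado, Adeyemi, Horvat and Lindqvist, by date of academy graduation (earlier first): Delgado (8 Jan 2001) before Adeyemi and Horvat (18 Apr 2003) before Lindqvist (27 Apr 2009).
Among Adeyemi and Horvat, by badge number (lower first): Adeyemi (531) before Horvat (967).
Full order: Tanaka, Takahashi, Delgado, Adeyemi, Horvat, Lindqvist.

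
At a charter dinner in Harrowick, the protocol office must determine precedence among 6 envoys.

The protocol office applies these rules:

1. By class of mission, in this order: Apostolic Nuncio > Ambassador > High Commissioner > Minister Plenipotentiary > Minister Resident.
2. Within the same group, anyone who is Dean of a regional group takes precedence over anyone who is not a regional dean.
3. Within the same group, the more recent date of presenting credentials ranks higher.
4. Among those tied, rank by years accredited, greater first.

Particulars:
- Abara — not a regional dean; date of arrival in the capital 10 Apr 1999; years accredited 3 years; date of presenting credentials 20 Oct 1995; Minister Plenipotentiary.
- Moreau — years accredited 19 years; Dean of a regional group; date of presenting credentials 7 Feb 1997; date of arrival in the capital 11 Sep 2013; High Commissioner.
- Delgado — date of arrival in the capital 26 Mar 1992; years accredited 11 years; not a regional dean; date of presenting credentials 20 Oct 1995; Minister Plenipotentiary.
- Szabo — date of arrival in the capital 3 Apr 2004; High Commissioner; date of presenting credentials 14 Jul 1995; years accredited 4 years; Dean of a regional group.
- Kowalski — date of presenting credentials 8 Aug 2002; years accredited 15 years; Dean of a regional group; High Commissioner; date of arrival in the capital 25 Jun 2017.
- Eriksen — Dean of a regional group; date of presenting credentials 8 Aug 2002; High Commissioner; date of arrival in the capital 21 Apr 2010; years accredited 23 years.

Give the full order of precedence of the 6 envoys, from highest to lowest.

By class of mission: Eriksen, Kowalski, Moreau and Szabo (High Commissioner); then Delgado and Abara (Minister Plenipotentiary).
Eriksen, Kowalski, Moreau and Szabo are each Dean of a regional group, so the next rule applies.
Among Eriksen, Kowalski, Moreau and Szabo, by date of presenting credentials (later first): Eriksen and Kowalski (8 Aug 2002) before Moreau (7 Feb 1997) before Szabo (14 Jul 1995).
Among Eriksen and Kowalski, by years accredited (higher first): Eriksen (23 years) before Kowalski (15 years).
Delgado and Abara are each not a regional dean, so the next rule applies.
Delgado and Abara both have date of presenting credentials 20 Oct 1995, so the next rule applies.
Among Delgado and Abara, by years accredited (higher first): Delgado (11 years) before Abara (3 years).
Full order: Eriksen, Kowalski, Moreau, Szabo, Delgado, Abara.

Eriksen, Kowalski, Moreau, Szabo, Delgado, Abara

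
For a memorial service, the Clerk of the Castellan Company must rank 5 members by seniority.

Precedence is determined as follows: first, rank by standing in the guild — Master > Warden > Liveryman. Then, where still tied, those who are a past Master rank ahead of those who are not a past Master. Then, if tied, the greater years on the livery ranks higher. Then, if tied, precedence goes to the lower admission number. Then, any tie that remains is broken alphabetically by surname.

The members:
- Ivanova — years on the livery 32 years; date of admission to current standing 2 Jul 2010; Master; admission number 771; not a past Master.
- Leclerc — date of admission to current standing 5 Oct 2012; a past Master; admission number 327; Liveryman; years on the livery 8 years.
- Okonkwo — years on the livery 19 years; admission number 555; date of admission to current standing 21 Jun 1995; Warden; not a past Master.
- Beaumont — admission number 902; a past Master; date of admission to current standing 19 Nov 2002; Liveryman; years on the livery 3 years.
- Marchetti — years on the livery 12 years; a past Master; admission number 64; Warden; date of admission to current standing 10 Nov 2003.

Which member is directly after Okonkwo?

By standing in the guild: Ivanova (Master); then Marchetti and Okonkwo (Warden); then Leclerc and Beaumont (Liveryman).
Among Marchetti and Okonkwo, a past Master before not a past Master: Marchetti (a past Master) before Okonkwo (not a past Master).
Leclerc and Beaumont are each a past Master, so the next rule applies.
Among Leclerc and Beaumont, by years on the livery (higher first): Leclerc (8 years) before Beaumont (3 years).
Order: Ivanova, Marchetti, Okonkwo, Leclerc, Beaumont.

Leclerc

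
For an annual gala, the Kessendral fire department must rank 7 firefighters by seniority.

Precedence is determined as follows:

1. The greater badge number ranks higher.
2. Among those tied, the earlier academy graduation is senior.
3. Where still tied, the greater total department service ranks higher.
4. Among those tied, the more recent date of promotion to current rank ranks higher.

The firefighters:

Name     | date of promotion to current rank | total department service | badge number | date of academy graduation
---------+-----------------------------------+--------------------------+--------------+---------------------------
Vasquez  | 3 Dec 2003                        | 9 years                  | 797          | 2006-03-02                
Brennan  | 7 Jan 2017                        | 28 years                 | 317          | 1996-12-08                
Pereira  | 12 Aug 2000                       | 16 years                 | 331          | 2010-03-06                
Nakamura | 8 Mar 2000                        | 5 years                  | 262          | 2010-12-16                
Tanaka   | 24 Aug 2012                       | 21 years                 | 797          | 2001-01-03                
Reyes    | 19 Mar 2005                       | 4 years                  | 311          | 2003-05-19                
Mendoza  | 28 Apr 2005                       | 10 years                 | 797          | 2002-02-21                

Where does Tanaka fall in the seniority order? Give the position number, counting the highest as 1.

1

By badge number (higher first): Tanaka, Mendoza and Vasquez (each 797); then Pereira (331); then Brennan (317); then Reyes (311); then Nakamura (262).
Among Tanaka, Mendoza and Vasquez, by date of academy graduation (earlier first): Tanaka (2001-01-03) before Mendoza (2002-02-21) before Vasquez (2006-03-02).
Order: Tanaka, Mendoza, Vasquez, Pereira, Brennan, Reyes, Nakamura. So position 1.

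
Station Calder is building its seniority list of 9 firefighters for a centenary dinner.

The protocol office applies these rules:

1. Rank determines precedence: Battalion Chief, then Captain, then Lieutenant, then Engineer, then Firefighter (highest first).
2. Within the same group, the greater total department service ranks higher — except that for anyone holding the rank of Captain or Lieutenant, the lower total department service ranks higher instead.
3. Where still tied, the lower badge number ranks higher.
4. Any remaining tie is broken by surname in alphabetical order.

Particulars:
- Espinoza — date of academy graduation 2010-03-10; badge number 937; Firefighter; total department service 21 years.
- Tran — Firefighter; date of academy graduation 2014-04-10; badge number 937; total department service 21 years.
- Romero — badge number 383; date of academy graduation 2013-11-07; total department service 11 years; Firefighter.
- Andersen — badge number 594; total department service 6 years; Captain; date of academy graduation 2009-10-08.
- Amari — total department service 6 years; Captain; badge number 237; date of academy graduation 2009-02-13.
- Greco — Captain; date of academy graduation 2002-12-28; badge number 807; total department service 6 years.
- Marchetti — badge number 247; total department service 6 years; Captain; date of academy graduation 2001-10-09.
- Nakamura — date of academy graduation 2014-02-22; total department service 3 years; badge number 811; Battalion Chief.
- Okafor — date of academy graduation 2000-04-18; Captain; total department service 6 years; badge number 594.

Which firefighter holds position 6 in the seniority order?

Greco

By rank: Nakamura (Battalion Chief); then Amari, Marchetti, Andersen, Okafor and Greco (Captain); then Espinoza, Tran and Romero (Firefighter).
Amari, Marchetti, Andersen, Okafor and Greco all have total department service 6 years, so the next rule applies.
Among Amari, Marchetti, Andersen, Okafor and Greco, by badge number (lower first): Amari (237) before Marchetti (247) before Andersen and Okafor (594) before Greco (807).
Among Andersen and Okafor, alphabetically by surname: Andersen before Okafor.
Among Espinoza, Tran and Romero, by total department service (higher first): Espinoza and Tran (21 years) before Romero (11 years).
Espinoza and Tran both have badge number 937, so the next rule applies.
Among Espinoza and Tran, alphabetically by surname: Espinoza before Tran.
Order: Nakamura, Amari, Marchetti, Andersen, Okafor, Greco, Espinoza, Tran, Romero.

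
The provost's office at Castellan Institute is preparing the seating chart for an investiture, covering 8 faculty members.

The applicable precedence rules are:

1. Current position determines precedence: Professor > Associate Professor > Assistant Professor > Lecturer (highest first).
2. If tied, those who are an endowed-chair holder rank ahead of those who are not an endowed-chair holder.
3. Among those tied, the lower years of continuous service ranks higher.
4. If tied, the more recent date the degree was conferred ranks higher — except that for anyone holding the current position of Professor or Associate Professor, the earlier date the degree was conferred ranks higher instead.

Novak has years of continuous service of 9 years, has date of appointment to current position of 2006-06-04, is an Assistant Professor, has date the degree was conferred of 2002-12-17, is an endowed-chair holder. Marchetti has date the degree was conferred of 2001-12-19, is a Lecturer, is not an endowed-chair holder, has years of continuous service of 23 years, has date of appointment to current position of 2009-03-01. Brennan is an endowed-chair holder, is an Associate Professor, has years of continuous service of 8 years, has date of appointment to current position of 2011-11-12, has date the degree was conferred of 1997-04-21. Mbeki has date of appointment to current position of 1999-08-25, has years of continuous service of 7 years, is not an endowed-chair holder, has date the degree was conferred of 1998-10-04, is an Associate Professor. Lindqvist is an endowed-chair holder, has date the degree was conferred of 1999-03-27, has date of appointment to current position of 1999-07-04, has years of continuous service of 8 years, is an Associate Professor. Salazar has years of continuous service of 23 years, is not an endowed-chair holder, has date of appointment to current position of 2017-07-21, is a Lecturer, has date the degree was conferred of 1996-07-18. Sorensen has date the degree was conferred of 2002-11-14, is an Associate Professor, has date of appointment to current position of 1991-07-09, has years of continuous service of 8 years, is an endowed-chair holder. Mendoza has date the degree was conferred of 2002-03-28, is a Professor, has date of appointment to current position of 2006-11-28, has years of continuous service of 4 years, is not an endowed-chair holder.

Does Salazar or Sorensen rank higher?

By current position: Mendoza (Professor); then Brennan, Lindqvist, Sorensen and Mbeki (Associate Professor); then Novak (Assistant Professor); then Marchetti and Salazar (Lecturer).
Among Brennan, Lindqvist, Sorensen and Mbeki, an endowed-chair holder before not an endowed-chair holder: Brennan, Lindqvist and Sorensen (an endowed-chair holder) before Mbeki (not an endowed-chair holder).
Brennan, Lindqvist and Sorensen all have years of continuous service 8 years, so the next rule applies.
Among Brennan, Lindqvist and Sorensen, by date the degree was conferred (earlier first) (reversed rule for this group): Brennan (1997-04-21) before Lindqvist (1999-03-27) before Sorensen (2002-11-14).
Marchetti and Salazar are each not an endowed-chair holder, so the next rule applies.
Marchetti and Salazar both have years of continuous service 23 years, so the next rule applies.
Among Marchetti and Salazar, by date the degree was conferred (later first): Marchetti (2001-12-19) before Salazar (1996-07-18).
So Sorensen takes precedence.

Sorensen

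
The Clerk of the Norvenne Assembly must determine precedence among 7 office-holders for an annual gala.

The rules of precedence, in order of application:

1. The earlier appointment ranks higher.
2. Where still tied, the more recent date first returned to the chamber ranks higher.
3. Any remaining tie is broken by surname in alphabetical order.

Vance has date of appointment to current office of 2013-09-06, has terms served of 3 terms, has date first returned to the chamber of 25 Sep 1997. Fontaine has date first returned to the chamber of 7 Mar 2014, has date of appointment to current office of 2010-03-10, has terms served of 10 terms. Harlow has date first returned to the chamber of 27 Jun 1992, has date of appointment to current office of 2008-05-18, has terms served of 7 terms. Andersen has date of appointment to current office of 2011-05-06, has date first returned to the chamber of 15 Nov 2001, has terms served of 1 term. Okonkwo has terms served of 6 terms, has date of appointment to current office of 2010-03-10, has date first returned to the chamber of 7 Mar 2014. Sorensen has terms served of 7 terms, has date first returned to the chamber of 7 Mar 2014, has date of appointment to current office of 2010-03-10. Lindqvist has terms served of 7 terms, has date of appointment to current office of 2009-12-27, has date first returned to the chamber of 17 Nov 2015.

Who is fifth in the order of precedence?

By date of appointment to current office (earlier first): Harlow (2008-05-18); then Lindqvist (2009-12-27); then Fontaine, Okonkwo and Sorensen (each 2010-03-10); then Andersen (2011-05-06); then Vance (2013-09-06).
Fontaine, Okonkwo and Sorensen all have date first returned to the chamber 7 Mar 2014, so the next rule applies.
Among Fontaine, Okonkwo and Sorensen, alphabetically by surname: Fontaine before Okonkwo before Sorensen.
Order: Harlow, Lindqvist, Fontaine, Okonkwo, Sorensen, Andersen, Vance.

Sorensen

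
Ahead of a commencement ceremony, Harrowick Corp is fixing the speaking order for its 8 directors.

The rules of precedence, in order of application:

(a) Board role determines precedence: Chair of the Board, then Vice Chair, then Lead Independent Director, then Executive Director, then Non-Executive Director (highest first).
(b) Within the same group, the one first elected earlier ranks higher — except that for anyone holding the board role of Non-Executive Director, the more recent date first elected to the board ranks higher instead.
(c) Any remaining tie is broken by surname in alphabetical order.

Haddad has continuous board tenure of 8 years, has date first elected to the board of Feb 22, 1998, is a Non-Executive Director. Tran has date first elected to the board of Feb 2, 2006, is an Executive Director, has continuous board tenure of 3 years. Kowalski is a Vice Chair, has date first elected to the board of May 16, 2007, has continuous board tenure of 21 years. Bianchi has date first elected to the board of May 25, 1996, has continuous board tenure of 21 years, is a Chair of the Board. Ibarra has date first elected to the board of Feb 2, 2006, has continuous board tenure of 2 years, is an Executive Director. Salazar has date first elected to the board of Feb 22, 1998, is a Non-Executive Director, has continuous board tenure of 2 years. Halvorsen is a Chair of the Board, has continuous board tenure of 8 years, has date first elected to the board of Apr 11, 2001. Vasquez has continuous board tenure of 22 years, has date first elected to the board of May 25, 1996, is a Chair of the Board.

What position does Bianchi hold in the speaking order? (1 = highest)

1

By board role: Bianchi, Vasquez and Halvorsen (Chair of the Board); then Kowalski (Vice Chair); then Ibarra and Tran (Executive Director); then Haddad and Salazar (Non-Executive Director).
Among Bianchi, Vasquez and Halvorsen, by date first elected to the board (earlier first): Bianchi and Vasquez (May 25, 1996) before Halvorsen (Apr 11, 2001).
Among Bianchi and Vasquez, alphabetically by surname: Bianchi before Vasquez.
Ibarra and Tran both have date first elected to the board Feb 2, 2006, so the next rule applies.
Among Ibarra and Tran, alphabetically by surname: Ibarra before Tran.
Haddad and Salazar both have date first elected to the board Feb 22, 1998, so the next rule applies.
Among Haddad and Salazar, alphabetically by surname: Haddad before Salazar.
Order: Bianchi, Vasquez, Halvorsen, Kowalski, Ibarra, Tran, Haddad, Salazar. So position 1.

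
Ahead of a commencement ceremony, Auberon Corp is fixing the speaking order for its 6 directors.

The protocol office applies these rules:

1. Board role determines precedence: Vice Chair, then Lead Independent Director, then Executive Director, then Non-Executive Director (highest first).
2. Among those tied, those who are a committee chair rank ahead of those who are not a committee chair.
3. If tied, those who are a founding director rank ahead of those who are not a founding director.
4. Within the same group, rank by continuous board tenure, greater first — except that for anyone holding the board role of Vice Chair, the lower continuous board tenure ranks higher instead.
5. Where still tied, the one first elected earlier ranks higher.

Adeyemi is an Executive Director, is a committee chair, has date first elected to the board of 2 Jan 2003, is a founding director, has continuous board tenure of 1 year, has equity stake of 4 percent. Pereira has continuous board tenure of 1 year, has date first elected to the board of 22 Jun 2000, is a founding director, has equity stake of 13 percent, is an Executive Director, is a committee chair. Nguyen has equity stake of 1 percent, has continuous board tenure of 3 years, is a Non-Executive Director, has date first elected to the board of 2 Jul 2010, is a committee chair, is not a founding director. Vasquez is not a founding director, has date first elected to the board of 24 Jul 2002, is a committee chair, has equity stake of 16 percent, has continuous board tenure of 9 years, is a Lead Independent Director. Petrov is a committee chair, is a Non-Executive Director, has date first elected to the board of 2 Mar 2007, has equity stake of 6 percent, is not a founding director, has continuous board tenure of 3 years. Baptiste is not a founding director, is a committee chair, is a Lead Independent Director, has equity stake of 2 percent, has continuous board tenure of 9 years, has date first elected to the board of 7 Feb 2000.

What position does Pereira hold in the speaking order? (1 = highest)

By board role: Baptiste and Vasquez (Lead Independent Director); then Pereira and Adeyemi (Executive Director); then Petrov and Nguyen (Non-Executive Director).
Baptiste and Vasquez are each a committee chair, so the next rule applies.
Baptiste and Vasquez are each not a founding director, so the next rule applies.
Baptiste and Vasquez both have continuous board tenure 9 years, so the next rule applies.
Among Baptiste and Vasquez, by date first elected to the board (earlier first): Baptiste (7 Feb 2000) before Vasquez (24 Jul 2002).
Pereira and Adeyemi are each a committee chair, so the next rule applies.
Pereira and Adeyemi are each a founding director, so the next rule applies.
Pereira and Adeyemi both have continuous board tenure 1 year, so the next rule applies.
Among Pereira and Adeyemi, by date first elected to the board (earlier first): Pereira (22 Jun 2000) before Adeyemi (2 Jan 2003).
Petrov and Nguyen are each a committee chair, so the next rule applies.
Petrov and Nguyen are each not a founding director, so the next rule applies.
Petrov and Nguyen both have continuous board tenure 3 years, so the next rule applies.
Among Petrov and Nguyen, by date first elected to the board (earlier first): Petrov (2 Mar 2007) before Nguyen (2 Jul 2010).
Order: Baptiste, Vasquez, Pereira, Adeyemi, Petrov, Nguyen. So position 3.

3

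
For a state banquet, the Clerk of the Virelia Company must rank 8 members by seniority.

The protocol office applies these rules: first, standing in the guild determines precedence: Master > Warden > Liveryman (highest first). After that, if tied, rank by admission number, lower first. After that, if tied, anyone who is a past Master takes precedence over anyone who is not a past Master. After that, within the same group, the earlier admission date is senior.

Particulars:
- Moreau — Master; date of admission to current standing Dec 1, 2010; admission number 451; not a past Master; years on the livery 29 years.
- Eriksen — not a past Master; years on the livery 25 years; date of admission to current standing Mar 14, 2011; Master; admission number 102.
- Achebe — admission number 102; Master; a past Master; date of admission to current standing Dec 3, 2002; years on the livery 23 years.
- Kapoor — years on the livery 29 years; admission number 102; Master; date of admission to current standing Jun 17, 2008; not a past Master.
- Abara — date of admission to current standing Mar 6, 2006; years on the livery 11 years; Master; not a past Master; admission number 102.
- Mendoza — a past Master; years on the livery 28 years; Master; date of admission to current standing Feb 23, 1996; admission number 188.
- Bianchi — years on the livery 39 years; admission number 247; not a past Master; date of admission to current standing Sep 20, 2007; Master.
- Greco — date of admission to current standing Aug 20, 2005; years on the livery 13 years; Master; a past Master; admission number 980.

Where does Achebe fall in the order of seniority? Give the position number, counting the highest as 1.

By standing in the guild: Achebe, Abara, Kapoor, Eriksen, Mendoza, Bianchi, Moreau and Greco (Master).
Among Achebe, Abara, Kapoor, Eriksen, Mendoza, Bianchi, Moreau and Greco, by admission number (lower first): Achebe, Abara, Kapoor and Eriksen (102) before Mendoza (188) before Bianchi (247) before Moreau (451) before Greco (980).
Among Achebe, Abara, Kapoor and Eriksen, a past Master before not a past Master: Achebe (a past Master) before Abara, Kapoor and Eriksen (not a past Master).
Among Abara, Kapoor and Eriksen, by date of admission to current standing (earlier first): Abara (Mar 6, 2006) before Kapoor (Jun 17, 2008) before Eriksen (Mar 14, 2011).
Order: Achebe, Abara, Kapoor, Eriksen, Mendoza, Bianchi, Moreau, Greco. So position 1.

1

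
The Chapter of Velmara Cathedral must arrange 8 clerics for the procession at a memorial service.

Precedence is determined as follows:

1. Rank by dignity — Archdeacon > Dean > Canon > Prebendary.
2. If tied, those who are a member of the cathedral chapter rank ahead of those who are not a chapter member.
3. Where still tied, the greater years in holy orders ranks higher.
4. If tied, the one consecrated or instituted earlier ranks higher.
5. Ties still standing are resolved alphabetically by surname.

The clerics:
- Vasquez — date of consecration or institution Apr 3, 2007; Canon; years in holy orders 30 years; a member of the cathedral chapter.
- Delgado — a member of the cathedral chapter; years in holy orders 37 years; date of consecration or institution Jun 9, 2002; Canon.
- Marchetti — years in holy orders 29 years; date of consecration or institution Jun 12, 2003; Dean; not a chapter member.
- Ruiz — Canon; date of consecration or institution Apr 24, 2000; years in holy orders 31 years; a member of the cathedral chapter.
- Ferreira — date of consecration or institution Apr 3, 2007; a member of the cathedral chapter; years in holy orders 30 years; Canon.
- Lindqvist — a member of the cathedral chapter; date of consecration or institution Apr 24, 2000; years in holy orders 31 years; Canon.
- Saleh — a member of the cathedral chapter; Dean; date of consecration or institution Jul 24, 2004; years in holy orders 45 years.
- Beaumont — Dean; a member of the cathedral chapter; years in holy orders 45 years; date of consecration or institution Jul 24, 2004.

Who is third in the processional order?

By dignity: Beaumont, Saleh and Marchetti (Dean); then Delgado, Lindqvist, Ruiz, Ferreira and Vasquez (Canon).
Among Beaumont, Saleh and Marchetti, a member of the cathedral chapter before not a chapter member: Beaumont and Saleh (a member of the cathedral chapter) before Marchetti (not a chapter member).
Beaumont and Saleh both have years in holy orders 45 years, so the next rule applies.
Beaumont and Saleh both have date of consecration or institution Jul 24, 2004, so the next rule applies.
Among Beaumont and Saleh, alphabetically by surname: Beaumont before Saleh.
Delgado, Lindqvist, Ruiz, Ferreira and Vasquez are each a member of the cathedral chapter, so the next rule applies.
Among Delgado, Lindqvist, Ruiz, Ferreira and Vasquez, by years in holy orders (higher first): Delgado (37 years) before Lindqvist and Ruiz (31 years) before Ferreira and Vasquez (30 years).
Lindqvist and Ruiz both have date of consecration or institution Apr 24, 2000, so the next rule applies.
Among Lindqvist and Ruiz, alphabetically by surname: Lindqvist before Ruiz.
Ferreira and Vasquez both have date of consecration or institution Apr 3, 2007, so the next rule applies.
Among Ferreira and Vasquez, alphabetically by surname: Ferreira before Vasquez.
Order: Beaumont, Saleh, Marchetti, Delgado, Lindqvist, Ruiz, Ferreira, Vasquez.

Marchetti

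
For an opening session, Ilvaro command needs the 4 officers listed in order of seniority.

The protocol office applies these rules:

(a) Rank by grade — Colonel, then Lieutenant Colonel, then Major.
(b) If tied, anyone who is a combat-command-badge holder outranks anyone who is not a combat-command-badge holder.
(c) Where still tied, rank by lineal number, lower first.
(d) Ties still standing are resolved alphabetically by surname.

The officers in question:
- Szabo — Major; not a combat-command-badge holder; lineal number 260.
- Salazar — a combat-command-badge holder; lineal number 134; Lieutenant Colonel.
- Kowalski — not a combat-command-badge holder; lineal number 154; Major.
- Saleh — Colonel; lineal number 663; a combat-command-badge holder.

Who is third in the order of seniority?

By grade: Saleh (Colonel); then Salazar (Lieutenant Colonel); then Kowalski and Szabo (Major).
Kowalski and Szabo are each not a combat-command-badge holder, so the next rule applies.
Among Kowalski and Szabo, by lineal number (lower first): Kowalski (154) before Szabo (260).
Order: Saleh, Salazar, Kowalski, Szabo.

Kowalski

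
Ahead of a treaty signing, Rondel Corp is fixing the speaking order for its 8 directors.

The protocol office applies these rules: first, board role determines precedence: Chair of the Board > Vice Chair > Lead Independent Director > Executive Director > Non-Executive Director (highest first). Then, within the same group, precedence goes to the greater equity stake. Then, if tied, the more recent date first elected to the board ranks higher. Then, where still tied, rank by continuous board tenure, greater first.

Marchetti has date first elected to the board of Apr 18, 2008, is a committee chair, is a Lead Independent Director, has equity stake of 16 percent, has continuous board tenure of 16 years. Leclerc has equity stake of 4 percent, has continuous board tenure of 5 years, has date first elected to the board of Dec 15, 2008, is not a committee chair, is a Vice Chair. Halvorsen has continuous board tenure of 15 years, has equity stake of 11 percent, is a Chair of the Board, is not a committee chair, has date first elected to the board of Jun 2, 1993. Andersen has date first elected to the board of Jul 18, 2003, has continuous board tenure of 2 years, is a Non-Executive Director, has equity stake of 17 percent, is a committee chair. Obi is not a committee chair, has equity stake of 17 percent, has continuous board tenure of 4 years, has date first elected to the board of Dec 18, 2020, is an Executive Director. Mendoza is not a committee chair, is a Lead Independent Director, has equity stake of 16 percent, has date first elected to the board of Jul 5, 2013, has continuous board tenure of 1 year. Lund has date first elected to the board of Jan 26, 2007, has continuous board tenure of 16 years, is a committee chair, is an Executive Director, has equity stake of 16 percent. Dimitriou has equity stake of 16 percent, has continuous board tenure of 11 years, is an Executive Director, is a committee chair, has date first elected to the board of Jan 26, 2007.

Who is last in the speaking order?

By board role: Halvorsen (Chair of the Board); then Leclerc (Vice Chair); then Mendoza and Marchetti (Lead Independent Director); then Obi, Lund and Dimitriou (Executive Director); then Andersen (Non-Executive Director).
Mendoza and Marchetti both have equity stake 16 percent, so the next rule applies.
Among Mendoza and Marchetti, by date first elected to the board (later first): Mendoza (Jul 5, 2013) before Marchetti (Apr 18, 2008).
Among Obi, Lund and Dimitriou, by equity stake (higher first): Obi (17 percent) before Lund and Dimitriou (16 percent).
Lund and Dimitriou both have date first elected to the board Jan 26, 2007, so the next rule applies.
Among Lund and Dimitriou, by continuous board tenure (higher first): Lund (16 years) before Dimitriou (11 years).
Order: Halvorsen, Leclerc, Mendoza, Marchetti, Obi, Lund, Dimitriou, Andersen.

Andersen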